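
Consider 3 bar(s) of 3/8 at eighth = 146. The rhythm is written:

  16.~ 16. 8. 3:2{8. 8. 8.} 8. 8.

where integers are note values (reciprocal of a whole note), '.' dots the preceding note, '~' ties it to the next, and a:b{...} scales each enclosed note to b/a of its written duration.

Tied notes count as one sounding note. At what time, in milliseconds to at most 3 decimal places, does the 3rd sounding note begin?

1. 0.0ms @ 0 + 616.438ms (3/2)
2. 616.438ms @ 3/2 + 616.438ms (3/2)
3. 1232.877ms @ 3 + 410.959ms (1)
4. 1643.836ms @ 4 + 410.959ms (1)
5. 2054.795ms @ 5 + 410.959ms (1)
6. 2465.753ms @ 6 + 616.438ms (3/2)
7. 3082.192ms @ 15/2 + 616.438ms (3/2)

note 3 onset = 3b = 1232.877ms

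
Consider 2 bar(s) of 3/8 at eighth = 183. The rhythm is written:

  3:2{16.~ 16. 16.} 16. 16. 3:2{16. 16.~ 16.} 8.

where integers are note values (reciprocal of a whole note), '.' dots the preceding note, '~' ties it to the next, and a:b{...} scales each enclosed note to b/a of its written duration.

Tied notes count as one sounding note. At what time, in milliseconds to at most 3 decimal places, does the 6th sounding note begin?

1. 0.0ms @ 0 + 327.869ms (1)
2. 327.869ms @ 1 + 163.934ms (1/2)
3. 491.803ms @ 3/2 + 245.902ms (3/4)
4. 737.705ms @ 9/4 + 245.902ms (3/4)
5. 983.607ms @ 3 + 163.934ms (1/2)
6. 1147.541ms @ 7/2 + 327.869ms (1)
7. 1475.41ms @ 9/2 + 491.803ms (3/2)

note 6 onset = 7/2b = 1147.541ms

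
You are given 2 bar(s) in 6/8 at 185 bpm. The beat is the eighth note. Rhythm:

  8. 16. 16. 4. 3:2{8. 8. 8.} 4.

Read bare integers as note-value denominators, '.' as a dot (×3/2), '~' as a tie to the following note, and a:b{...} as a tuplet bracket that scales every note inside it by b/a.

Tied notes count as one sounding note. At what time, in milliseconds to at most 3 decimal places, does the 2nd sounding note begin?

note 2 onset = 3/2b = 486.486ms

1. 0.0ms @ 0 + 486.486ms (3/2)
2. 486.486ms @ 3/2 + 243.243ms (3/4)
3. 729.73ms @ 9/4 + 243.243ms (3/4)
4. 972.973ms @ 3 + 972.973ms (3)
5. 1945.946ms @ 6 + 324.324ms (1)
6. 2270.27ms @ 7 + 324.324ms (1)
7. 2594.595ms @ 8 + 324.324ms (1)
8. 2918.919ms @ 9 + 972.973ms (3)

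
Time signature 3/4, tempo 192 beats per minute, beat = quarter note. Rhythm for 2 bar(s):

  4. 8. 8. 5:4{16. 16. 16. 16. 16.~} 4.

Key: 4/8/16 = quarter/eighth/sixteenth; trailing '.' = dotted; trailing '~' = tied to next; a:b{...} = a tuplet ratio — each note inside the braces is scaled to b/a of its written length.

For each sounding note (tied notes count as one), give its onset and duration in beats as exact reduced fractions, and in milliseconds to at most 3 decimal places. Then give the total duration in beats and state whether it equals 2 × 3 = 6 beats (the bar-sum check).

1) 0.0ms=0b +468.75ms=3/2b
2) 468.75ms=3/2b +234.375ms=3/4b
3) 703.125ms=9/4b +234.375ms=3/4b
4) 937.5ms=3b +93.75ms=3/10b
5) 1031.25ms=33/10b +93.75ms=3/10b
6) 1125.0ms=18/5b +93.75ms=3/10b
7) 1218.75ms=39/10b +93.75ms=3/10b
8) 1312.5ms=21/5b +562.5ms=9/5b
Σ=6b of 6 (192bpm 3/4) — PASS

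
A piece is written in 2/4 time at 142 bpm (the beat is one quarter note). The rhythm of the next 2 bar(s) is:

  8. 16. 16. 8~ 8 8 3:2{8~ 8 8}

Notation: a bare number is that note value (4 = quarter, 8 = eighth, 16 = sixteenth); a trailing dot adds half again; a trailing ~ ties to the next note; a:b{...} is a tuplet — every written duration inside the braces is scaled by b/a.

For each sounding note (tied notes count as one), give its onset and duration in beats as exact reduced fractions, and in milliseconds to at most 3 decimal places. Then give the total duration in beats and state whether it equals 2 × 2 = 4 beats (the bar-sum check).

1) 0.0ms=0b +316.901ms=3/4b
2) 316.901ms=3/4b +158.451ms=3/8b
3) 475.352ms=9/8b +158.451ms=3/8b
4) 633.803ms=3/2b +422.535ms=1b
5) 1056.338ms=5/2b +211.268ms=1/2b
6) 1267.606ms=3b +281.69ms=2/3b
7) 1549.296ms=11/3b +140.845ms=1/3b
Σ=4b of 4 (142bpm 2/4) — PASS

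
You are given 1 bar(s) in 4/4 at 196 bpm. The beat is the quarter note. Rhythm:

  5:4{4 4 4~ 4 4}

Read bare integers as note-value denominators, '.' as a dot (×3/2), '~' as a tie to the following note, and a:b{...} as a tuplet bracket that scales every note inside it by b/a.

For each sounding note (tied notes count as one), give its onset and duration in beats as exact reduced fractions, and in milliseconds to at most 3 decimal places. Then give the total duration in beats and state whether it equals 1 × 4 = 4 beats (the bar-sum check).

1) 0.0ms=0b +244.898ms=4/5b
2) 244.898ms=4/5b +244.898ms=4/5b
3) 489.796ms=8/5b +489.796ms=8/5b
4) 979.592ms=16/5b +244.898ms=4/5b
Σ=4b of 4 (196bpm 4/4) — PASS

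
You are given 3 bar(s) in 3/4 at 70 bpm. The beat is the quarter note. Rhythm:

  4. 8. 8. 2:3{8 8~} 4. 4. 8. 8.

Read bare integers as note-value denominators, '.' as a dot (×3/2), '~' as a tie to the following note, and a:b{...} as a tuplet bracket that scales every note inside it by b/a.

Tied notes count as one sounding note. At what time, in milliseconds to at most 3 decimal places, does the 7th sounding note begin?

note 7 onset = 15/2b = 6428.571ms

1. 0.0ms @ 0 + 1285.714ms (3/2)
2. 1285.714ms @ 3/2 + 642.857ms (3/4)
3. 1928.571ms @ 9/4 + 642.857ms (3/4)
4. 2571.429ms @ 3 + 642.857ms (3/4)
5. 3214.286ms @ 15/4 + 1928.571ms (9/4)
6. 5142.857ms @ 6 + 1285.714ms (3/2)
7. 6428.571ms @ 15/2 + 642.857ms (3/4)
8. 7071.429ms @ 33/4 + 642.857ms (3/4)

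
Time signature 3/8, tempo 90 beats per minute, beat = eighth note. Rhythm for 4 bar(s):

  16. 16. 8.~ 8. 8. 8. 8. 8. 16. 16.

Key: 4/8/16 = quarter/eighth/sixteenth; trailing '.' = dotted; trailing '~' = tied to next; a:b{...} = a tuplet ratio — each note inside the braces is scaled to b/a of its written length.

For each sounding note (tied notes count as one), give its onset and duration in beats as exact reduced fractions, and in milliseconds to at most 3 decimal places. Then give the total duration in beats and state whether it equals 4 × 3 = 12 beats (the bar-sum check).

1) 0.0ms=0b +500.0ms=3/4b
2) 500.0ms=3/4b +500.0ms=3/4b
3) 1000.0ms=3/2b +2000.0ms=3b
4) 3000.0ms=9/2b +1000.0ms=3/2b
5) 4000.0ms=6b +1000.0ms=3/2b
6) 5000.0ms=15/2b +1000.0ms=3/2b
7) 6000.0ms=9b +1000.0ms=3/2b
8) 7000.0ms=21/2b +500.0ms=3/4b
9) 7500.0ms=45/4b +500.0ms=3/4b
Σ=12b of 12 (90bpm 3/8) — PASS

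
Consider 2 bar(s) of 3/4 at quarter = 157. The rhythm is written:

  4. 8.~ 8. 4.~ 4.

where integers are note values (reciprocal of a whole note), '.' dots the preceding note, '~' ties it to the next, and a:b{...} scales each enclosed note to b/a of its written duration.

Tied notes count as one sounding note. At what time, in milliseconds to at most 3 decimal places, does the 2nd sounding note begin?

note 2 onset = 3/2b = 573.248ms

1. 0.0ms @ 0 + 573.248ms (3/2)
2. 573.248ms @ 3/2 + 573.248ms (3/2)
3. 1146.497ms @ 3 + 1146.497ms (3)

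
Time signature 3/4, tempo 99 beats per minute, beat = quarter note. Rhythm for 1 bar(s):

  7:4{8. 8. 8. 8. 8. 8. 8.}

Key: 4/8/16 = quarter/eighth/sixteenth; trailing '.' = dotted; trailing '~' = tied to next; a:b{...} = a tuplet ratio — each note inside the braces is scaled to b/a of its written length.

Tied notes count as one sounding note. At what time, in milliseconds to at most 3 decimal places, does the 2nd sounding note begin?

note 2 onset = 3/7b = 259.74ms

1. 0.0ms @ 0 + 259.74ms (3/7)
2. 259.74ms @ 3/7 + 259.74ms (3/7)
3. 519.481ms @ 6/7 + 259.74ms (3/7)
4. 779.221ms @ 9/7 + 259.74ms (3/7)
5. 1038.961ms @ 12/7 + 259.74ms (3/7)
6. 1298.701ms @ 15/7 + 259.74ms (3/7)
7. 1558.442ms @ 18/7 + 259.74ms (3/7)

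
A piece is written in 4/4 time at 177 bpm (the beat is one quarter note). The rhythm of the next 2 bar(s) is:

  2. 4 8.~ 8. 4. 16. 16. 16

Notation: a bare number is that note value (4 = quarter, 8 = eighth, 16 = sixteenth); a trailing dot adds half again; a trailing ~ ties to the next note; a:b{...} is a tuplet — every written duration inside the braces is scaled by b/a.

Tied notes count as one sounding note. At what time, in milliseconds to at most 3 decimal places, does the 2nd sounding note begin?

note 2 onset = 3b = 1016.949ms

1. 0.0ms @ 0 + 1016.949ms (3)
2. 1016.949ms @ 3 + 338.983ms (1)
3. 1355.932ms @ 4 + 508.475ms (3/2)
4. 1864.407ms @ 11/2 + 508.475ms (3/2)
5. 2372.881ms @ 7 + 127.119ms (3/8)
6. 2500.0ms @ 59/8 + 127.119ms (3/8)
7. 2627.119ms @ 31/4 + 84.746ms (1/4)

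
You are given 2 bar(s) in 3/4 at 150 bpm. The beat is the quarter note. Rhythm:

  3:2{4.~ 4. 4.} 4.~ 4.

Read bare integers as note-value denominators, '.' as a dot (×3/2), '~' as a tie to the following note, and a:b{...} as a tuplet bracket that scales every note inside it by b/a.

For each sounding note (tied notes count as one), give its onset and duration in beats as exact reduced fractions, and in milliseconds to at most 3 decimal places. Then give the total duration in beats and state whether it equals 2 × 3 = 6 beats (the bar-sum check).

1) 0.0ms=0b +800.0ms=2b
2) 800.0ms=2b +400.0ms=1b
3) 1200.0ms=3b +1200.0ms=3b
Σ=6b of 6 (150bpm 3/4) — PASS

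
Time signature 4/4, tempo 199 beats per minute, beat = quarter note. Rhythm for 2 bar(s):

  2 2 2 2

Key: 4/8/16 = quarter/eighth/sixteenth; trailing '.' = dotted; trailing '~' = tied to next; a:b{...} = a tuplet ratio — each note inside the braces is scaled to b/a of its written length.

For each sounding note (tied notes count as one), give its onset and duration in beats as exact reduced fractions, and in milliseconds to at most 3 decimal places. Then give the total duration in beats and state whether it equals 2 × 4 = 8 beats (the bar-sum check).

1) 0.0ms=0b +603.015ms=2b
2) 603.015ms=2b +603.015ms=2b
3) 1206.03ms=4b +603.015ms=2b
4) 1809.045ms=6b +603.015ms=2b
Σ=8b of 8 (199bpm 4/4) — PASS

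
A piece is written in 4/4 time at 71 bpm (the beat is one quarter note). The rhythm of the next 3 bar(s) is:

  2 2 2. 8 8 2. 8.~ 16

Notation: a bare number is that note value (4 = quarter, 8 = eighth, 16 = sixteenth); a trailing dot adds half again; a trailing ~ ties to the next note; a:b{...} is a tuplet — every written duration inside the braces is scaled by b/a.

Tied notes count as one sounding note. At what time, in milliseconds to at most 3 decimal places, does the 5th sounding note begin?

1. 0.0ms @ 0 + 1690.141ms (2)
2. 1690.141ms @ 2 + 1690.141ms (2)
3. 3380.282ms @ 4 + 2535.211ms (3)
4. 5915.493ms @ 7 + 422.535ms (1/2)
5. 6338.028ms @ 15/2 + 422.535ms (1/2)
6. 6760.563ms @ 8 + 2535.211ms (3)
7. 9295.775ms @ 11 + 845.07ms (1)

note 5 onset = 15/2b = 6338.028ms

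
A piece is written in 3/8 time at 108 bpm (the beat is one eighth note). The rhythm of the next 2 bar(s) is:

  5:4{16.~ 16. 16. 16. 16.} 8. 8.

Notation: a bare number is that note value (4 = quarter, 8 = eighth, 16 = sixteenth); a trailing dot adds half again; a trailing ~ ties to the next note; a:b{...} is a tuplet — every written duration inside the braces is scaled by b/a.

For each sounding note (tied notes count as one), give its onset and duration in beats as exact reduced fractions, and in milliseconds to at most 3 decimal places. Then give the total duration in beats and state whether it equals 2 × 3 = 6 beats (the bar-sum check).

1) 0.0ms=0b +666.667ms=6/5b
2) 666.667ms=6/5b +333.333ms=3/5b
3) 1000.0ms=9/5b +333.333ms=3/5b
4) 1333.333ms=12/5b +333.333ms=3/5b
5) 1666.667ms=3b +833.333ms=3/2b
6) 2500.0ms=9/2b +833.333ms=3/2b
Σ=6b of 6 (108bpm 3/8) — PASS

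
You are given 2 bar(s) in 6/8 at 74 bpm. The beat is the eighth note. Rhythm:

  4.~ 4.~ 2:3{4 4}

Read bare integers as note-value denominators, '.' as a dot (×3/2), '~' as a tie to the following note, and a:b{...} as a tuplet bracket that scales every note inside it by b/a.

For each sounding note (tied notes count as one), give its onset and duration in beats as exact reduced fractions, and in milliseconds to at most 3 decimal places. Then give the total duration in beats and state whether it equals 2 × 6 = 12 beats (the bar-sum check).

1) 0.0ms=0b +7297.297ms=9b
2) 7297.297ms=9b +2432.432ms=3b
Σ=12b of 12 (74bpm 6/8) — PASS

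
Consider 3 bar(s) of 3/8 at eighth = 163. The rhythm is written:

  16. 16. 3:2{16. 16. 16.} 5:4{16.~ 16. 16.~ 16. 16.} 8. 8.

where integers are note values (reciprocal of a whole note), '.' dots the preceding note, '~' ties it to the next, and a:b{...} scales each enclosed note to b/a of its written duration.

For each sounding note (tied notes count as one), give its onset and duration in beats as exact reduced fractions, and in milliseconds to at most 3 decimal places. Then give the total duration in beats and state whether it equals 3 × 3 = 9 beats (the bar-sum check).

1) 0.0ms=0b +276.074ms=3/4b
2) 276.074ms=3/4b +276.074ms=3/4b
3) 552.147ms=3/2b +184.049ms=1/2b
4) 736.196ms=2b +184.049ms=1/2b
5) 920.245ms=5/2b +184.049ms=1/2b
6) 1104.294ms=3b +441.718ms=6/5b
7) 1546.012ms=21/5b +441.718ms=6/5b
8) 1987.73ms=27/5b +220.859ms=3/5b
9) 2208.589ms=6b +552.147ms=3/2b
10) 2760.736ms=15/2b +552.147ms=3/2b
Σ=9b of 9 (163bpm 3/8) — PASS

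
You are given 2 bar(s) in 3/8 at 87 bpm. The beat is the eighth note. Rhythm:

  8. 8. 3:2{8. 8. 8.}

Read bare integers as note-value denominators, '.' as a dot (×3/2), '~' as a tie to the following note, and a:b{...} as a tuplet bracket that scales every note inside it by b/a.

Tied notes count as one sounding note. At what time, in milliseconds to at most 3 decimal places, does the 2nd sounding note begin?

note 2 onset = 3/2b = 1034.483ms

1. 0.0ms @ 0 + 1034.483ms (3/2)
2. 1034.483ms @ 3/2 + 1034.483ms (3/2)
3. 2068.966ms @ 3 + 689.655ms (1)
4. 2758.621ms @ 4 + 689.655ms (1)
5. 3448.276ms @ 5 + 689.655ms (1)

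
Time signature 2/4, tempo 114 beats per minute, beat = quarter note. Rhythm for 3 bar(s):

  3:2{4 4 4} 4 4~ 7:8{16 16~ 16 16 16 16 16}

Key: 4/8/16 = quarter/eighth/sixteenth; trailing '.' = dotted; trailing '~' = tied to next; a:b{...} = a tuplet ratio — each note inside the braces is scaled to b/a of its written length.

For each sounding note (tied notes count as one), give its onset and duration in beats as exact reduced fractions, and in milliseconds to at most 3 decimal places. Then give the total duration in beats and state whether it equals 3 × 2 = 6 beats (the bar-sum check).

1) 0.0ms=0b +350.877ms=2/3b
2) 350.877ms=2/3b +350.877ms=2/3b
3) 701.754ms=4/3b +350.877ms=2/3b
4) 1052.632ms=2b +526.316ms=1b
5) 1578.947ms=3b +676.692ms=9/7b
6) 2255.639ms=30/7b +300.752ms=4/7b
7) 2556.391ms=34/7b +150.376ms=2/7b
8) 2706.767ms=36/7b +150.376ms=2/7b
9) 2857.143ms=38/7b +150.376ms=2/7b
10) 3007.519ms=40/7b +150.376ms=2/7b
Σ=6b of 6 (114bpm 2/4) — PASS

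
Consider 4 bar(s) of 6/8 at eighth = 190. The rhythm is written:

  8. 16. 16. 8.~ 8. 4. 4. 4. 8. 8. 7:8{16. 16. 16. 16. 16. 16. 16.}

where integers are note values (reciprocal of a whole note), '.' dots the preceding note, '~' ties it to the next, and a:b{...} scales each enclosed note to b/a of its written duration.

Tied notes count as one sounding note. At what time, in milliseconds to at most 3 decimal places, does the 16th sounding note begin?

1. 0.0ms @ 0 + 473.684ms (3/2)
2. 473.684ms @ 3/2 + 236.842ms (3/4)
3. 710.526ms @ 9/4 + 236.842ms (3/4)
4. 947.368ms @ 3 + 947.368ms (3)
5. 1894.737ms @ 6 + 947.368ms (3)
6. 2842.105ms @ 9 + 947.368ms (3)
7. 3789.474ms @ 12 + 947.368ms (3)
8. 4736.842ms @ 15 + 473.684ms (3/2)
9. 5210.526ms @ 33/2 + 473.684ms (3/2)
10. 5684.211ms @ 18 + 270.677ms (6/7)
11. 5954.887ms @ 132/7 + 270.677ms (6/7)
12. 6225.564ms @ 138/7 + 270.677ms (6/7)
13. 6496.241ms @ 144/7 + 270.677ms (6/7)
14. 6766.917ms @ 150/7 + 270.677ms (6/7)
15. 7037.594ms @ 156/7 + 270.677ms (6/7)
16. 7308.271ms @ 162/7 + 270.677ms (6/7)

note 16 onset = 162/7b = 7308.271ms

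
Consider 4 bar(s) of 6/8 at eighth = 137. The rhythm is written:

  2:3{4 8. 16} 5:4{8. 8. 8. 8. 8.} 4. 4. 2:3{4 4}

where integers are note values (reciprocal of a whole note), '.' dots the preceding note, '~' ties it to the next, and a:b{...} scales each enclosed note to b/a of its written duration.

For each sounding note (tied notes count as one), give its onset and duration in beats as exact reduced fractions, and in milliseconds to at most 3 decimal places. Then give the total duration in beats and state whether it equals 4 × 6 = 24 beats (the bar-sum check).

1) 0.0ms=0b +1313.869ms=3b
2) 1313.869ms=3b +985.401ms=9/4b
3) 2299.27ms=21/4b +328.467ms=3/4b
4) 2627.737ms=6b +525.547ms=6/5b
5) 3153.285ms=36/5b +525.547ms=6/5b
6) 3678.832ms=42/5b +525.547ms=6/5b
7) 4204.38ms=48/5b +525.547ms=6/5b
8) 4729.927ms=54/5b +525.547ms=6/5b
9) 5255.474ms=12b +1313.869ms=3b
10) 6569.343ms=15b +1313.869ms=3b
11) 7883.212ms=18b +1313.869ms=3b
12) 9197.08ms=21b +1313.869ms=3b
Σ=24b of 24 (137bpm 6/8) — PASS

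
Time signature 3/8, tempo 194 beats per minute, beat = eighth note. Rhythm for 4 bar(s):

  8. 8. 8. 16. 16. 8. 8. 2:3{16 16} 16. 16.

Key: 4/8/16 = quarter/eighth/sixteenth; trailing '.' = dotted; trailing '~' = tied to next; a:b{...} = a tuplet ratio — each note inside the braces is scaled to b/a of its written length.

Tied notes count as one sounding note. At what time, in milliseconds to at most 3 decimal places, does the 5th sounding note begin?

1. 0.0ms @ 0 + 463.918ms (3/2)
2. 463.918ms @ 3/2 + 463.918ms (3/2)
3. 927.835ms @ 3 + 463.918ms (3/2)
4. 1391.753ms @ 9/2 + 231.959ms (3/4)
5. 1623.711ms @ 21/4 + 231.959ms (3/4)
6. 1855.67ms @ 6 + 463.918ms (3/2)
7. 2319.588ms @ 15/2 + 463.918ms (3/2)
8. 2783.505ms @ 9 + 231.959ms (3/4)
9. 3015.464ms @ 39/4 + 231.959ms (3/4)
10. 3247.423ms @ 21/2 + 231.959ms (3/4)
11. 3479.381ms @ 45/4 + 231.959ms (3/4)

note 5 onset = 21/4b = 1623.711ms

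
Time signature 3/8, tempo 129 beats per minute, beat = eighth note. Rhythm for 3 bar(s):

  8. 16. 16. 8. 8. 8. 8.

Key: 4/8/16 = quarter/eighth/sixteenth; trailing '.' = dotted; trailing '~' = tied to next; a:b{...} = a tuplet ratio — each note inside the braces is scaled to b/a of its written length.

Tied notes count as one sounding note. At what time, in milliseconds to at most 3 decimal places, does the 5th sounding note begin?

note 5 onset = 9/2b = 2093.023ms

1. 0.0ms @ 0 + 697.674ms (3/2)
2. 697.674ms @ 3/2 + 348.837ms (3/4)
3. 1046.512ms @ 9/4 + 348.837ms (3/4)
4. 1395.349ms @ 3 + 697.674ms (3/2)
5. 2093.023ms @ 9/2 + 697.674ms (3/2)
6. 2790.698ms @ 6 + 697.674ms (3/2)
7. 3488.372ms @ 15/2 + 697.674ms (3/2)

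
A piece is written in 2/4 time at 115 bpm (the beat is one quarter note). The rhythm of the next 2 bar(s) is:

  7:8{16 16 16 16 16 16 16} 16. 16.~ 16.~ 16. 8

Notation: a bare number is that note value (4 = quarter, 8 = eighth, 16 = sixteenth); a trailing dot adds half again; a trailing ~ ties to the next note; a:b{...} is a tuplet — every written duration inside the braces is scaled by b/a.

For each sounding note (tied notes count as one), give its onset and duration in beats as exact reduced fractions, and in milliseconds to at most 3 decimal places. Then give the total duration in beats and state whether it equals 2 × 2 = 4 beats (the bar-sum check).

1) 0.0ms=0b +149.068ms=2/7b
2) 149.068ms=2/7b +149.068ms=2/7b
3) 298.137ms=4/7b +149.068ms=2/7b
4) 447.205ms=6/7b +149.068ms=2/7b
5) 596.273ms=8/7b +149.068ms=2/7b
6) 745.342ms=10/7b +149.068ms=2/7b
7) 894.41ms=12/7b +149.068ms=2/7b
8) 1043.478ms=2b +195.652ms=3/8b
9) 1239.13ms=19/8b +586.957ms=9/8b
10) 1826.087ms=7/2b +260.87ms=1/2b
Σ=4b of 4 (115bpm 2/4) — PASS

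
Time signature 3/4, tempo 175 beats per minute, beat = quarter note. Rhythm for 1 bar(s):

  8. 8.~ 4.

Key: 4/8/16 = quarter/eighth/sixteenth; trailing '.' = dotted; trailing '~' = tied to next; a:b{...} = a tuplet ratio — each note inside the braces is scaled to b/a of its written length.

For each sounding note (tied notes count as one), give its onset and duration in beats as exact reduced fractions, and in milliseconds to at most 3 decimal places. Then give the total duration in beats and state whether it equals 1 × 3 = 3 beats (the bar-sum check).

1) 0.0ms=0b +257.143ms=3/4b
2) 257.143ms=3/4b +771.429ms=9/4b
Σ=3b of 3 (175bpm 3/4) — PASS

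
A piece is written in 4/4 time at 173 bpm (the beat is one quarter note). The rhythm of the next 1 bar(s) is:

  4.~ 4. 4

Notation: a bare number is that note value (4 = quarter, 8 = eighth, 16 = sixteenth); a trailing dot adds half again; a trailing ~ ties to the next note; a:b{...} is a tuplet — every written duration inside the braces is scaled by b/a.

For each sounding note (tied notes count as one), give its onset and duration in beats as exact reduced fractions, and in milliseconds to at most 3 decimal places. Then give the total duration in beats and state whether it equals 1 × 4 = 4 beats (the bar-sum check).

1) 0.0ms=0b +1040.462ms=3b
2) 1040.462ms=3b +346.821ms=1b
Σ=4b of 4 (173bpm 4/4) — PASS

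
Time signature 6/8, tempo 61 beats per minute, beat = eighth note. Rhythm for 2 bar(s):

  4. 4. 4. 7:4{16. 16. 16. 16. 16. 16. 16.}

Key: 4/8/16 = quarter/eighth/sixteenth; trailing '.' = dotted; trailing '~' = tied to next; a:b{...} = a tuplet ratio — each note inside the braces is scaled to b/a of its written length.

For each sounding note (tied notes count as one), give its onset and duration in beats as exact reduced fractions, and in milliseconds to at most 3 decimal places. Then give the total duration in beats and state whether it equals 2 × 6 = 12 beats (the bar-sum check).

1) 0.0ms=0b +2950.82ms=3b
2) 2950.82ms=3b +2950.82ms=3b
3) 5901.639ms=6b +2950.82ms=3b
4) 8852.459ms=9b +421.546ms=3/7b
5) 9274.005ms=66/7b +421.546ms=3/7b
6) 9695.55ms=69/7b +421.546ms=3/7b
7) 10117.096ms=72/7b +421.546ms=3/7b
8) 10538.642ms=75/7b +421.546ms=3/7b
9) 10960.187ms=78/7b +421.546ms=3/7b
10) 11381.733ms=81/7b +421.546ms=3/7b
Σ=12b of 12 (61bpm 6/8) — PASS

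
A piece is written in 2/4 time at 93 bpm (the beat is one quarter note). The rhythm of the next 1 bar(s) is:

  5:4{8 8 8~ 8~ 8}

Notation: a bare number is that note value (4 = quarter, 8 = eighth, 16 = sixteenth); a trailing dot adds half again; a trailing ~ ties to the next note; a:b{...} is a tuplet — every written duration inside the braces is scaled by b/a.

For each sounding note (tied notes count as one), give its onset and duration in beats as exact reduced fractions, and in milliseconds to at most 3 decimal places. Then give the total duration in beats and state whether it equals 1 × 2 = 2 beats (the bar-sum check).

1) 0.0ms=0b +258.065ms=2/5b
2) 258.065ms=2/5b +258.065ms=2/5b
3) 516.129ms=4/5b +774.194ms=6/5b
Σ=2b of 2 (93bpm 2/4) — PASS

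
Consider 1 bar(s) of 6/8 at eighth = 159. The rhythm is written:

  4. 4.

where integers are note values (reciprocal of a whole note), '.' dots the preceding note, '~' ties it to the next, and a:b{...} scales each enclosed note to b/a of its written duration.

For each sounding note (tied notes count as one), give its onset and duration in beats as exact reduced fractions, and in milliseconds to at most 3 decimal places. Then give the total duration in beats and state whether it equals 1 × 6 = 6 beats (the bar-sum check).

1) 0.0ms=0b +1132.075ms=3b
2) 1132.075ms=3b +1132.075ms=3b
Σ=6b of 6 (159bpm 6/8) — PASS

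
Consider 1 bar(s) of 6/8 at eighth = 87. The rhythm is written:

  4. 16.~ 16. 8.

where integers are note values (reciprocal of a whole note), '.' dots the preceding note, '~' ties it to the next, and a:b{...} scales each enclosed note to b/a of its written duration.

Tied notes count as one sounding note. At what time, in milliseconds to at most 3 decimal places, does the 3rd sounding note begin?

1. 0.0ms @ 0 + 2068.966ms (3)
2. 2068.966ms @ 3 + 1034.483ms (3/2)
3. 3103.448ms @ 9/2 + 1034.483ms (3/2)

note 3 onset = 9/2b = 3103.448ms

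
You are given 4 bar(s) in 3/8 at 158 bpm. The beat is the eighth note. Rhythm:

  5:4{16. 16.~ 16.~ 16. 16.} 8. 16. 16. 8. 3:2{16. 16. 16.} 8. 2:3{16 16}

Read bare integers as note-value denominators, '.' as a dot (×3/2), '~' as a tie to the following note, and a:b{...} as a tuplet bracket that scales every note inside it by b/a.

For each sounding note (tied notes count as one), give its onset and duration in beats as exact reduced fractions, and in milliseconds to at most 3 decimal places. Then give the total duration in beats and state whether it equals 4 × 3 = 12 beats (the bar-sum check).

1) 0.0ms=0b +227.848ms=3/5b
2) 227.848ms=3/5b +683.544ms=9/5b
3) 911.392ms=12/5b +227.848ms=3/5b
4) 1139.241ms=3b +569.62ms=3/2b
5) 1708.861ms=9/2b +284.81ms=3/4b
6) 1993.671ms=21/4b +284.81ms=3/4b
7) 2278.481ms=6b +569.62ms=3/2b
8) 2848.101ms=15/2b +189.873ms=1/2b
9) 3037.975ms=8b +189.873ms=1/2b
10) 3227.848ms=17/2b +189.873ms=1/2b
11) 3417.722ms=9b +569.62ms=3/2b
12) 3987.342ms=21/2b +284.81ms=3/4b
13) 4272.152ms=45/4b +284.81ms=3/4b
Σ=12b of 12 (158bpm 3/8) — PASS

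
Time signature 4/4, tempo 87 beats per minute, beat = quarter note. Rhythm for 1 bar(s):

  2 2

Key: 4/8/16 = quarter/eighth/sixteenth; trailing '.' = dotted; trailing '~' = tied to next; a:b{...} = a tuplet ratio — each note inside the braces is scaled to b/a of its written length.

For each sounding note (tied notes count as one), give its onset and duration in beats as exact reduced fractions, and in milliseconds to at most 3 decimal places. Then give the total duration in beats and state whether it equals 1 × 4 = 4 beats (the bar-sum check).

1) 0.0ms=0b +1379.31ms=2b
2) 1379.31ms=2b +1379.31ms=2b
Σ=4b of 4 (87bpm 4/4) — PASS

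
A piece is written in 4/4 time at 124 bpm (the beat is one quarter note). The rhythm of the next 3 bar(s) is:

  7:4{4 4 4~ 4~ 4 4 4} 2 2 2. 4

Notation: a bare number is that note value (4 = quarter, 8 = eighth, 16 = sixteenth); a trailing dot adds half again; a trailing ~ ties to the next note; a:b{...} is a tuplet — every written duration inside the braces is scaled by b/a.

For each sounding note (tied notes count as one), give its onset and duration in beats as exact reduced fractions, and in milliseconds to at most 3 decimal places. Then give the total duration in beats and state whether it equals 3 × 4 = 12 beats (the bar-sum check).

1) 0.0ms=0b +276.498ms=4/7b
2) 276.498ms=4/7b +276.498ms=4/7b
3) 552.995ms=8/7b +829.493ms=12/7b
4) 1382.488ms=20/7b +276.498ms=4/7b
5) 1658.986ms=24/7b +276.498ms=4/7b
6) 1935.484ms=4b +967.742ms=2b
7) 2903.226ms=6b +967.742ms=2b
8) 3870.968ms=8b +1451.613ms=3b
9) 5322.581ms=11b +483.871ms=1b
Σ=12b of 12 (124bpm 4/4) — PASS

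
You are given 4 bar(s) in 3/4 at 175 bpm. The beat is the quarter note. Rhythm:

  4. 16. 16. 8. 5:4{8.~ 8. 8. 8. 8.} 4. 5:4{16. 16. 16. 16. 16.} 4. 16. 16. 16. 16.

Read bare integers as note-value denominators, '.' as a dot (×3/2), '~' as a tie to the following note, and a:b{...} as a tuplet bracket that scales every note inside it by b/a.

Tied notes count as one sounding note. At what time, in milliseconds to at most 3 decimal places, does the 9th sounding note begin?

note 9 onset = 6b = 2057.143ms

1. 0.0ms @ 0 + 514.286ms (3/2)
2. 514.286ms @ 3/2 + 128.571ms (3/8)
3. 642.857ms @ 15/8 + 128.571ms (3/8)
4. 771.429ms @ 9/4 + 257.143ms (3/4)
5. 1028.571ms @ 3 + 411.429ms (6/5)
6. 1440.0ms @ 21/5 + 205.714ms (3/5)
7. 1645.714ms @ 24/5 + 205.714ms (3/5)
8. 1851.429ms @ 27/5 + 205.714ms (3/5)
9. 2057.143ms @ 6 + 514.286ms (3/2)
10. 2571.429ms @ 15/2 + 102.857ms (3/10)
11. 2674.286ms @ 39/5 + 102.857ms (3/10)
12. 2777.143ms @ 81/10 + 102.857ms (3/10)
13. 2880.0ms @ 42/5 + 102.857ms (3/10)
14. 2982.857ms @ 87/10 + 102.857ms (3/10)
15. 3085.714ms @ 9 + 514.286ms (3/2)
16. 3600.0ms @ 21/2 + 128.571ms (3/8)
17. 3728.571ms @ 87/8 + 128.571ms (3/8)
18. 3857.143ms @ 45/4 + 128.571ms (3/8)
19. 3985.714ms @ 93/8 + 128.571ms (3/8)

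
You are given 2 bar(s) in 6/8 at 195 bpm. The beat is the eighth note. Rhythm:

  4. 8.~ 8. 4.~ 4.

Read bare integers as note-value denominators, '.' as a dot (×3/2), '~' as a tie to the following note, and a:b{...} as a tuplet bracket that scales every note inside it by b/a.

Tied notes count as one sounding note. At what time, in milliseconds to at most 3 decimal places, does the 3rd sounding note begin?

note 3 onset = 6b = 1846.154ms

1. 0.0ms @ 0 + 923.077ms (3)
2. 923.077ms @ 3 + 923.077ms (3)
3. 1846.154ms @ 6 + 1846.154ms (6)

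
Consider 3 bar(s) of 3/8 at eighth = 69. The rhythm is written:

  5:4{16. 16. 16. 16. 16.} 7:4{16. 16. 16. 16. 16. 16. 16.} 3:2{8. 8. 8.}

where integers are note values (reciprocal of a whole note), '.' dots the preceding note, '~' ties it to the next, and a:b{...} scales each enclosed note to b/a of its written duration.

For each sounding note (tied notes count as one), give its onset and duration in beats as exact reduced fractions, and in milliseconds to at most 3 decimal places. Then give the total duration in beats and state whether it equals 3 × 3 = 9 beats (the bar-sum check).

1) 0.0ms=0b +521.739ms=3/5b
2) 521.739ms=3/5b +521.739ms=3/5b
3) 1043.478ms=6/5b +521.739ms=3/5b
4) 1565.217ms=9/5b +521.739ms=3/5b
5) 2086.957ms=12/5b +521.739ms=3/5b
6) 2608.696ms=3b +372.671ms=3/7b
7) 2981.366ms=24/7b +372.671ms=3/7b
8) 3354.037ms=27/7b +372.671ms=3/7b
9) 3726.708ms=30/7b +372.671ms=3/7b
10) 4099.379ms=33/7b +372.671ms=3/7b
11) 4472.05ms=36/7b +372.671ms=3/7b
12) 4844.72ms=39/7b +372.671ms=3/7b
13) 5217.391ms=6b +869.565ms=1b
14) 6086.957ms=7b +869.565ms=1b
15) 6956.522ms=8b +869.565ms=1b
Σ=9b of 9 (69bpm 3/8) — PASS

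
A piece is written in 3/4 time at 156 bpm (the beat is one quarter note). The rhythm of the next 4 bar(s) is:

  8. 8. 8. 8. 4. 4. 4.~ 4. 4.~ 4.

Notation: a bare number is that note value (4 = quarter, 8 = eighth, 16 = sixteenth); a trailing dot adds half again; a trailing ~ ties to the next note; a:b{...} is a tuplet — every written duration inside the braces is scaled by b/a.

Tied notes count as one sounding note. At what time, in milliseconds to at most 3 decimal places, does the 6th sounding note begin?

1. 0.0ms @ 0 + 288.462ms (3/4)
2. 288.462ms @ 3/4 + 288.462ms (3/4)
3. 576.923ms @ 3/2 + 288.462ms (3/4)
4. 865.385ms @ 9/4 + 288.462ms (3/4)
5. 1153.846ms @ 3 + 576.923ms (3/2)
6. 1730.769ms @ 9/2 + 576.923ms (3/2)
7. 2307.692ms @ 6 + 1153.846ms (3)
8. 3461.538ms @ 9 + 1153.846ms (3)

note 6 onset = 9/2b = 1730.769ms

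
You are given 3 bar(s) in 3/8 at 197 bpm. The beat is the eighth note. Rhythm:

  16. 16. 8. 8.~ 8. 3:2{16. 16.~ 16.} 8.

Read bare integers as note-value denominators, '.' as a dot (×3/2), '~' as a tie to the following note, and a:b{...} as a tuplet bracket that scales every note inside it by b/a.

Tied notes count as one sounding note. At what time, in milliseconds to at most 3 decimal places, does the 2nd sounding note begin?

note 2 onset = 3/4b = 228.426ms

1. 0.0ms @ 0 + 228.426ms (3/4)
2. 228.426ms @ 3/4 + 228.426ms (3/4)
3. 456.853ms @ 3/2 + 456.853ms (3/2)
4. 913.706ms @ 3 + 913.706ms (3)
5. 1827.411ms @ 6 + 152.284ms (1/2)
6. 1979.695ms @ 13/2 + 304.569ms (1)
7. 2284.264ms @ 15/2 + 456.853ms (3/2)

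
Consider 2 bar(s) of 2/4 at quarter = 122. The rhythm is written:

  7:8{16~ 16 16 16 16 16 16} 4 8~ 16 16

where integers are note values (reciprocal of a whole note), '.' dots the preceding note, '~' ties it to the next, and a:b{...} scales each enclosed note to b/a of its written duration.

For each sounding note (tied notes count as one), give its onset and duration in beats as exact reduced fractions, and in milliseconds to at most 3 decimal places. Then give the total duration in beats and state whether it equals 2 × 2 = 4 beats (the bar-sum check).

1) 0.0ms=0b +281.03ms=4/7b
2) 281.03ms=4/7b +140.515ms=2/7b
3) 421.546ms=6/7b +140.515ms=2/7b
4) 562.061ms=8/7b +140.515ms=2/7b
5) 702.576ms=10/7b +140.515ms=2/7b
6) 843.091ms=12/7b +140.515ms=2/7b
7) 983.607ms=2b +491.803ms=1b
8) 1475.41ms=3b +368.852ms=3/4b
9) 1844.262ms=15/4b +122.951ms=1/4b
Σ=4b of 4 (122bpm 2/4) — PASS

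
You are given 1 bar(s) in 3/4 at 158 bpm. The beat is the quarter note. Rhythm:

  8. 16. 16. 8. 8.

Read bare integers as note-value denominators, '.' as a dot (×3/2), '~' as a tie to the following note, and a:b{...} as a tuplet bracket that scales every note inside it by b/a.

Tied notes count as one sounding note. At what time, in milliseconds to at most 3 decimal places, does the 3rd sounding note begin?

note 3 onset = 9/8b = 427.215ms

1. 0.0ms @ 0 + 284.81ms (3/4)
2. 284.81ms @ 3/4 + 142.405ms (3/8)
3. 427.215ms @ 9/8 + 142.405ms (3/8)
4. 569.62ms @ 3/2 + 284.81ms (3/4)
5. 854.43ms @ 9/4 + 284.81ms (3/4)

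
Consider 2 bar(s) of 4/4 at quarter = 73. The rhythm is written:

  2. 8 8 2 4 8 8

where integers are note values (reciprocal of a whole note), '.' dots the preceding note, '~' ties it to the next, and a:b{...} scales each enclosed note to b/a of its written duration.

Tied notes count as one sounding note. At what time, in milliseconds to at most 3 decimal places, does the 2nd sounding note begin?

note 2 onset = 3b = 2465.753ms

1. 0.0ms @ 0 + 2465.753ms (3)
2. 2465.753ms @ 3 + 410.959ms (1/2)
3. 2876.712ms @ 7/2 + 410.959ms (1/2)
4. 3287.671ms @ 4 + 1643.836ms (2)
5. 4931.507ms @ 6 + 821.918ms (1)
6. 5753.425ms @ 7 + 410.959ms (1/2)
7. 6164.384ms @ 15/2 + 410.959ms (1/2)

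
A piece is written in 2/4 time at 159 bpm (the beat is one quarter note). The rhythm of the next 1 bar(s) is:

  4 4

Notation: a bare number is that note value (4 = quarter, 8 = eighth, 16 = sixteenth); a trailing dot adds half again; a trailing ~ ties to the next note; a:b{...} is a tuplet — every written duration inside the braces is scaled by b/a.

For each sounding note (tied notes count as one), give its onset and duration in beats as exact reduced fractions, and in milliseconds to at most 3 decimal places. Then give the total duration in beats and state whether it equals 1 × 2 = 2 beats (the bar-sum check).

1) 0.0ms=0b +377.358ms=1b
2) 377.358ms=1b +377.358ms=1b
Σ=2b of 2 (159bpm 2/4) — PASS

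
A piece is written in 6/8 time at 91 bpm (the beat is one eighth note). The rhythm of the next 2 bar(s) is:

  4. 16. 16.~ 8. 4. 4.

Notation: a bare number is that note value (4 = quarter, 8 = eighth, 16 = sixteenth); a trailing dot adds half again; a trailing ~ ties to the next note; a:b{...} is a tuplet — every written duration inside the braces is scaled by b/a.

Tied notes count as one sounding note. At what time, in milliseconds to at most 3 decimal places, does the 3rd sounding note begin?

note 3 onset = 15/4b = 2472.527ms

1. 0.0ms @ 0 + 1978.022ms (3)
2. 1978.022ms @ 3 + 494.505ms (3/4)
3. 2472.527ms @ 15/4 + 1483.516ms (9/4)
4. 3956.044ms @ 6 + 1978.022ms (3)
5. 5934.066ms @ 9 + 1978.022ms (3)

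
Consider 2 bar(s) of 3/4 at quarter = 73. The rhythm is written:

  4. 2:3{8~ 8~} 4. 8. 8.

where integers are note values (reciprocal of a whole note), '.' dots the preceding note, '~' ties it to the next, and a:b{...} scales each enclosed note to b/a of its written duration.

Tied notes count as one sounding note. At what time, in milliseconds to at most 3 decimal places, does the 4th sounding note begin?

1. 0.0ms @ 0 + 1232.877ms (3/2)
2. 1232.877ms @ 3/2 + 2465.753ms (3)
3. 3698.63ms @ 9/2 + 616.438ms (3/4)
4. 4315.068ms @ 21/4 + 616.438ms (3/4)

note 4 onset = 21/4b = 4315.068ms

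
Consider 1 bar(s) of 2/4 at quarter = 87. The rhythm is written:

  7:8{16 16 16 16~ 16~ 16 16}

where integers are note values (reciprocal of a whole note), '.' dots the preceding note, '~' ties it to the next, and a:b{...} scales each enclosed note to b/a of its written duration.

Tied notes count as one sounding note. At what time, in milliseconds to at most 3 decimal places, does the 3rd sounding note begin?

note 3 onset = 4/7b = 394.089ms

1. 0.0ms @ 0 + 197.044ms (2/7)
2. 197.044ms @ 2/7 + 197.044ms (2/7)
3. 394.089ms @ 4/7 + 197.044ms (2/7)
4. 591.133ms @ 6/7 + 591.133ms (6/7)
5. 1182.266ms @ 12/7 + 197.044ms (2/7)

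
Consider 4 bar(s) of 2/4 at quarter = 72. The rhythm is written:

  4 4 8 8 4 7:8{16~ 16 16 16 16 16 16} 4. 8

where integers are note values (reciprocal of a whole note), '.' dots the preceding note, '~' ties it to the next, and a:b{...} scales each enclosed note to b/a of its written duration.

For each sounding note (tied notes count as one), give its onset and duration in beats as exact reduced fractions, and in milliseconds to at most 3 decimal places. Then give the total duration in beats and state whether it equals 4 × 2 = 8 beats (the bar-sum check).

1) 0.0ms=0b +833.333ms=1b
2) 833.333ms=1b +833.333ms=1b
3) 1666.667ms=2b +416.667ms=1/2b
4) 2083.333ms=5/2b +416.667ms=1/2b
5) 2500.0ms=3b +833.333ms=1b
6) 3333.333ms=4b +476.19ms=4/7b
7) 3809.524ms=32/7b +238.095ms=2/7b
8) 4047.619ms=34/7b +238.095ms=2/7b
9) 4285.714ms=36/7b +238.095ms=2/7b
10) 4523.81ms=38/7b +238.095ms=2/7b
11) 4761.905ms=40/7b +238.095ms=2/7b
12) 5000.0ms=6b +1250.0ms=3/2b
13) 6250.0ms=15/2b +416.667ms=1/2b
Σ=8b of 8 (72bpm 2/4) — PASS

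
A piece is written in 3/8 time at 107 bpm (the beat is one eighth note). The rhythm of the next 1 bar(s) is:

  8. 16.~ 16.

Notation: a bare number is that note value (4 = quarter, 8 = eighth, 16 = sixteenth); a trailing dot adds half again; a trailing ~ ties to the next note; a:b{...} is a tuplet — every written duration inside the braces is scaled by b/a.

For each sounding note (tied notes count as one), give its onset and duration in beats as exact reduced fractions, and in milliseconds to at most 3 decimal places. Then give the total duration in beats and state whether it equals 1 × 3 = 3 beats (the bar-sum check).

1) 0.0ms=0b +841.121ms=3/2b
2) 841.121ms=3/2b +841.121ms=3/2b
Σ=3b of 3 (107bpm 3/8) — PASS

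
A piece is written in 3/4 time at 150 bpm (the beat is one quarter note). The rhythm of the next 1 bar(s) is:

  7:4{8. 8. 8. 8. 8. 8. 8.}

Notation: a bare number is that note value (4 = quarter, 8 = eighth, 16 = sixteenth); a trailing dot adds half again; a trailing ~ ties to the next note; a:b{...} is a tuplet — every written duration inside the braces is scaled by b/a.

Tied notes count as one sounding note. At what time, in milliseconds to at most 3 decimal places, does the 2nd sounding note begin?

note 2 onset = 3/7b = 171.429ms

1. 0.0ms @ 0 + 171.429ms (3/7)
2. 171.429ms @ 3/7 + 171.429ms (3/7)
3. 342.857ms @ 6/7 + 171.429ms (3/7)
4. 514.286ms @ 9/7 + 171.429ms (3/7)
5. 685.714ms @ 12/7 + 171.429ms (3/7)
6. 857.143ms @ 15/7 + 171.429ms (3/7)
7. 1028.571ms @ 18/7 + 171.429ms (3/7)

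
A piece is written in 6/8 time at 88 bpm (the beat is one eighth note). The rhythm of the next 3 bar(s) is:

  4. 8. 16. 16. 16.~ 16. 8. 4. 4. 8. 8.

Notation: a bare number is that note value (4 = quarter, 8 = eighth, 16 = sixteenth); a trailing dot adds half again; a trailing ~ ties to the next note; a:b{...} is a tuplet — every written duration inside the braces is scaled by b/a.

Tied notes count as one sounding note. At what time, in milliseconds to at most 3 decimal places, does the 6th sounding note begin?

1. 0.0ms @ 0 + 2045.455ms (3)
2. 2045.455ms @ 3 + 1022.727ms (3/2)
3. 3068.182ms @ 9/2 + 511.364ms (3/4)
4. 3579.545ms @ 21/4 + 511.364ms (3/4)
5. 4090.909ms @ 6 + 1022.727ms (3/2)
6. 5113.636ms @ 15/2 + 1022.727ms (3/2)
7. 6136.364ms @ 9 + 2045.455ms (3)
8. 8181.818ms @ 12 + 2045.455ms (3)
9. 10227.273ms @ 15 + 1022.727ms (3/2)
10. 11250.0ms @ 33/2 + 1022.727ms (3/2)

note 6 onset = 15/2b = 5113.636ms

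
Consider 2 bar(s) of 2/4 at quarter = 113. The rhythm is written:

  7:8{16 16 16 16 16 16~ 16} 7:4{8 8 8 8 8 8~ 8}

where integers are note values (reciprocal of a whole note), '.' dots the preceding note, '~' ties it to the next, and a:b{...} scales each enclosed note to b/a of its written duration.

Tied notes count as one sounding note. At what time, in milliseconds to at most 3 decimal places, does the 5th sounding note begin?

1. 0.0ms @ 0 + 151.707ms (2/7)
2. 151.707ms @ 2/7 + 151.707ms (2/7)
3. 303.413ms @ 4/7 + 151.707ms (2/7)
4. 455.12ms @ 6/7 + 151.707ms (2/7)
5. 606.827ms @ 8/7 + 151.707ms (2/7)
6. 758.534ms @ 10/7 + 303.413ms (4/7)
7. 1061.947ms @ 2 + 151.707ms (2/7)
8. 1213.654ms @ 16/7 + 151.707ms (2/7)
9. 1365.36ms @ 18/7 + 151.707ms (2/7)
10. 1517.067ms @ 20/7 + 151.707ms (2/7)
11. 1668.774ms @ 22/7 + 151.707ms (2/7)
12. 1820.48ms @ 24/7 + 303.413ms (4/7)

note 5 onset = 8/7b = 606.827ms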